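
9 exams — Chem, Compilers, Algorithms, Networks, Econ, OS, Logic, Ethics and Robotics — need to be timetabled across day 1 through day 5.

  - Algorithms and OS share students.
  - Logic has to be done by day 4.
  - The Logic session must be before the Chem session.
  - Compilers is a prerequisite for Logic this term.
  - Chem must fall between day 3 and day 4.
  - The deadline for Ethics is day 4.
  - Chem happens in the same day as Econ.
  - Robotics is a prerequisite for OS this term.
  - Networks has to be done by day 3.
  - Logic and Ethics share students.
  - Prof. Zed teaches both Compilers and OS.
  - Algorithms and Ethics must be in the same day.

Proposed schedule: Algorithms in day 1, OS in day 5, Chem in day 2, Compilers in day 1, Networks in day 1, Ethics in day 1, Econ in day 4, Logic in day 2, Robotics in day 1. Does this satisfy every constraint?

The deadline for Ethics is day 4 — holds.
Chem happens in the same day as Econ — violated.
Robotics is a prerequisite for OS this term — holds.
The Logic session must be before the Chem session — violated.
Algorithms and Ethics must be in the same day — holds.
Algorithms and OS share students — holds.
Logic and Ethics share students — holds.
Compilers is a prerequisite for Logic this term — holds.
Networks has to be done by day 3 — holds.
Logic has to be done by day 4 — holds.
Prof. Zed teaches both Compilers and OS — holds.
Chem must fall between day 3 and day 4 — violated.

Invalid. Chem must fall between day 3 and day 4.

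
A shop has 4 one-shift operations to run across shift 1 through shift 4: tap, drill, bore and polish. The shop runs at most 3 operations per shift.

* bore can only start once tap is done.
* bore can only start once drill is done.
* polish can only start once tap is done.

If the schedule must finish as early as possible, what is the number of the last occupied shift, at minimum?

shift 2

The precedence chain requires at least 2 distinct shifts.
With at most 3 per shift and 4 operations, at least 2 shifts are needed.
2 works (last occupied shift: shift 2): for example polish in shift 2, drill in shift 1, tap in shift 1, bore in shift 2.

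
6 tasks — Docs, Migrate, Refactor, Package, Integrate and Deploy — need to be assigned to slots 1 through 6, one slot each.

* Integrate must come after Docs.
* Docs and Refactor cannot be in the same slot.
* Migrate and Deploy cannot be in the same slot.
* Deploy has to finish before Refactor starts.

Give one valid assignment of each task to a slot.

Integrate=2, Migrate=2, Deploy=1, Refactor=2, Package=1, Docs=1

Checking: Deploy(1) before Refactor(2); Docs(1) before Integrate(2); Docs(1) != Refactor(2); Migrate(2) != Deploy(1).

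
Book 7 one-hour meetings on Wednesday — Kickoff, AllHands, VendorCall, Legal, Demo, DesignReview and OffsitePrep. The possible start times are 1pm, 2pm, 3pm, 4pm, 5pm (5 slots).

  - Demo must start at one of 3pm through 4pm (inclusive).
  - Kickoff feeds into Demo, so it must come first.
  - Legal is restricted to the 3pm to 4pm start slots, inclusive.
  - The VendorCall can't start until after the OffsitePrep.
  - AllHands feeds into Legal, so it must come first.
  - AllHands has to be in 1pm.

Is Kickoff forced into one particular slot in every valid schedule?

No

Kickoff can be 1pm (e.g. AllHands in 1pm; Legal in 3pm; VendorCall in 2pm; Kickoff in 1pm; DesignReview in 1pm; Demo in 3pm; OffsitePrep in 1pm) or 2pm (e.g. Kickoff in 2pm; VendorCall in 2pm; DesignReview in 1pm; AllHands in 1pm; OffsitePrep in 1pm; Demo in 3pm; Legal in 3pm).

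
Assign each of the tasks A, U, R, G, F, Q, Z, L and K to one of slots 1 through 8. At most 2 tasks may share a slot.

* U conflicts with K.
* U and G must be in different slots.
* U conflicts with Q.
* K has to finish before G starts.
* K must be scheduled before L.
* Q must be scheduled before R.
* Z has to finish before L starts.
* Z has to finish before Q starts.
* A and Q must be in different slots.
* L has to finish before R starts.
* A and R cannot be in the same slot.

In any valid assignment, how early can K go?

1

Downstream work caps K at 6.
K at 1 is achievable: U in 4; F in 5; K in 1; R in 3; L in 2; A in 4; G in 3; Q in 2; Z in 1.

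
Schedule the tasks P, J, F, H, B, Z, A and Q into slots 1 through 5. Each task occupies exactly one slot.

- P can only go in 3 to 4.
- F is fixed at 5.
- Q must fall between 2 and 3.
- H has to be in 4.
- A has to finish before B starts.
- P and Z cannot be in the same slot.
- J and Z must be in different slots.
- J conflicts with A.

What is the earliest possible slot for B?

Precedence pushes B to at least 2.
B at 2 is achievable: Z in 1; P in 3; A in 1; Q in 2; H in 4; F in 5; J in 2; B in 2.

2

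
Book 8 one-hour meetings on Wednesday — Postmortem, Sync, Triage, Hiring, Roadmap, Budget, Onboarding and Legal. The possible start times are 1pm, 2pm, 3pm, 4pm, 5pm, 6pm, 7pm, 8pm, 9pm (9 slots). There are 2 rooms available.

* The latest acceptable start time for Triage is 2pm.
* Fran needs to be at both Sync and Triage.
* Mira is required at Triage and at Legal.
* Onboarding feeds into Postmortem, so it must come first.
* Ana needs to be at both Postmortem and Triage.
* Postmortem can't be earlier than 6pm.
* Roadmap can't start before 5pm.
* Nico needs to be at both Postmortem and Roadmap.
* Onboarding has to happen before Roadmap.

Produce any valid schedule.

Roadmap in 5pm, Postmortem in 6pm, Sync in 2pm, Legal in 3pm, Budget in 3pm, Triage in 1pm, Onboarding in 1pm, Hiring in 2pm

Checking: Onboarding(1pm) before Postmortem(6pm); Onboarding(1pm) before Roadmap(5pm); Triage(1pm) != Legal(3pm); Sync(2pm) != Triage(1pm); Postmortem(6pm) != Roadmap(5pm); Postmortem(6pm) != Triage(1pm); Triage=1pm in [1pm,2pm]; Postmortem=6pm in [6pm,9pm]; Roadmap=5pm in [5pm,9pm]; max 2 per slot (cap 2).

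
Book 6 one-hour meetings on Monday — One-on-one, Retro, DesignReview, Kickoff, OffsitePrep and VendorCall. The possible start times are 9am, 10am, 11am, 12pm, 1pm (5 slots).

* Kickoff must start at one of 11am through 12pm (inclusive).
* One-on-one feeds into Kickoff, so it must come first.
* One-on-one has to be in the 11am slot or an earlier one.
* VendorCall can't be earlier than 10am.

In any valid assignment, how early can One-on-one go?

One-on-one's own window allows nothing later than 11am.
One-on-one at 9am is achievable: Kickoff=11am, VendorCall=10am, OffsitePrep=9am, One-on-one=9am, DesignReview=9am, Retro=9am.

9am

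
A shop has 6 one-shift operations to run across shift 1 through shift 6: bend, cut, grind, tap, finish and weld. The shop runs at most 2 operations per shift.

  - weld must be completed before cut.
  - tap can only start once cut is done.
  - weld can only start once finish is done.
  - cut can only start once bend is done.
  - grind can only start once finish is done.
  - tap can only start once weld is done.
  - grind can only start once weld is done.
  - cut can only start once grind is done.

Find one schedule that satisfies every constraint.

bend=shift 1, weld=shift 2, cut=shift 4, grind=shift 3, finish=shift 1, tap=shift 5

Checking: weld(shift 2) before tap(shift 5); weld(shift 2) before grind(shift 3); weld(shift 2) before cut(shift 4); grind(shift 3) before cut(shift 4); finish(shift 1) before grind(shift 3); cut(shift 4) before tap(shift 5); bend(shift 1) before cut(shift 4); finish(shift 1) before weld(shift 2); max 2 per shift (cap 2).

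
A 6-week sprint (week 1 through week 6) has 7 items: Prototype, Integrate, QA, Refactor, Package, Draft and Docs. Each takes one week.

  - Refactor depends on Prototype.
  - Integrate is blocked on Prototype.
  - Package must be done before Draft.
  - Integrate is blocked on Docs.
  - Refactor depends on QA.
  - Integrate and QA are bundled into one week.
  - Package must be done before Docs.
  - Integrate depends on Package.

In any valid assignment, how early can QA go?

week 3

QA must be in the same week as Integrate, which can't be before week 3, so QA is at least week 3; downstream work caps QA at week 5.
QA at week 3 is achievable: Package=week 1; Docs=week 2; Refactor=week 4; QA=week 3; Draft=week 2; Prototype=week 1; Integrate=week 3.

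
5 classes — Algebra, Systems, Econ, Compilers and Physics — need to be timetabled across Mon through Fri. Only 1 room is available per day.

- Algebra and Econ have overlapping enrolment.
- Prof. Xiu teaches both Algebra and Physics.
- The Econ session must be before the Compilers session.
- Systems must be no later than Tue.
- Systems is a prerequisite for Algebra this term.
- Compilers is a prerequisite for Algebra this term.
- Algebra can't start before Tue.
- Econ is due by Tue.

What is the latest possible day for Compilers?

Precedence pushes Compilers to at least Tue; downstream work caps Compilers at Thu.
Compilers at Thu is achievable: Systems in Mon; Compilers in Thu; Physics in Wed; Algebra in Fri; Econ in Tue.

Thu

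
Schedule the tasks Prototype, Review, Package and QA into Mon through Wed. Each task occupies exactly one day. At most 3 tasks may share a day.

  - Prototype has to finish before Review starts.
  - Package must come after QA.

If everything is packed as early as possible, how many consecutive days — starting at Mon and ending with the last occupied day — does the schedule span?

The precedence chain requires at least 2 distinct days.
With at most 3 per day and 4 tasks, at least 2 days are needed.
2 works (last occupied day: Tue): for example Package in Tue, Review in Tue, QA in Mon, Prototype in Mon.

2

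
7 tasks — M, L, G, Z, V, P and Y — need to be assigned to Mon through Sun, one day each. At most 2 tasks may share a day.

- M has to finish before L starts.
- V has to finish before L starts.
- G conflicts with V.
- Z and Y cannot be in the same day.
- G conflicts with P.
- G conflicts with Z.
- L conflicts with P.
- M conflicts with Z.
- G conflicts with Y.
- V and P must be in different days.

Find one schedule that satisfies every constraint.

Z=Wed, Y=Thu, P=Wed, V=Mon, M=Mon, G=Tue, L=Tue

Checking: V(Mon) before L(Tue); M(Mon) before L(Tue); L(Tue) != P(Wed); Z(Wed) != Y(Thu); G(Tue) != Z(Wed); G(Tue) != V(Mon); V(Mon) != P(Wed); G(Tue) != P(Wed); M(Mon) != Z(Wed); G(Tue) != Y(Thu); max 2 per day (cap 2).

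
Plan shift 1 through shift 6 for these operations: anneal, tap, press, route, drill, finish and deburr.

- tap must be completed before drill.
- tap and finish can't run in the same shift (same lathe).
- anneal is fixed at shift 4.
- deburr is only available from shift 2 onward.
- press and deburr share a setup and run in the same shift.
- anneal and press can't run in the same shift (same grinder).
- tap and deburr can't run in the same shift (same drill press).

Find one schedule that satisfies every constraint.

anneal in shift 4; deburr in shift 2; finish in shift 2; tap in shift 1; press in shift 2; route in shift 1; drill in shift 2

Checking: tap(shift 1) before drill(shift 2); tap(shift 1) != finish(shift 2); tap(shift 1) != deburr(shift 2); anneal(shift 4) != press(shift 2); press = deburr = shift 2; anneal=shift 4 in [shift 4,shift 4]; deburr=shift 2 in [shift 2,shift 6].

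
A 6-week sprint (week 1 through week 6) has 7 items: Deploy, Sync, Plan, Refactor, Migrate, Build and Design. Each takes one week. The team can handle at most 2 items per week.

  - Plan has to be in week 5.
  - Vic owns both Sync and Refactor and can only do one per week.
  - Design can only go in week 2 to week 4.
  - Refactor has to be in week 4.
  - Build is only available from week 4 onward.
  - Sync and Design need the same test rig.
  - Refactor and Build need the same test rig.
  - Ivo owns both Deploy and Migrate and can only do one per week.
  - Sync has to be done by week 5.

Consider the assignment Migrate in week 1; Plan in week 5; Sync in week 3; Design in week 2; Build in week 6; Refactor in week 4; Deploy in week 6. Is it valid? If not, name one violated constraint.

Yes, all constraints hold

The team can handle at most 2 items per week — holds.
Refactor and Build need the same test rig — holds.
Build is only available from week 4 onward — holds.
Design can only go in week 2 to week 4 — holds.
Vic owns both Sync and Refactor and can only do one per week — holds.
Sync and Design need the same test rig — holds.
Sync has to be done by week 5 — holds.
Ivo owns both Deploy and Migrate and can only do one per week — holds.
Refactor has to be in week 4 — holds.
Plan has to be in week 5 — holds.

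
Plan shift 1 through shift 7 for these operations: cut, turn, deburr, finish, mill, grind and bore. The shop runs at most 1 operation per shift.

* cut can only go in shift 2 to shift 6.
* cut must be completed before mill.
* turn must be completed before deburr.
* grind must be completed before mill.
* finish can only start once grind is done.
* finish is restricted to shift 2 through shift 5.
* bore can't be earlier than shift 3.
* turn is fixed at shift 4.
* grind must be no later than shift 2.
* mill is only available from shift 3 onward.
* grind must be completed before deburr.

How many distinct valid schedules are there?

19

Splitting on cut: it can be shift 2 (10), shift 3 (6), shift 5 (2), shift 6 (1). Listing each branch's schedules as (turn, deburr, finish, mill, grind, bore) by shift number:
cut=shift 2: (4,5,3,6,1,7) (4,5,3,7,1,6) (4,6,3,5,1,7) (4,6,3,7,1,5) (4,6,5,3,1,7) (4,6,5,7,1,3) (4,7,3,5,1,6) (4,7,3,6,1,5) (4,7,5,3,1,6) (4,7,5,6,1,3) — 10.
cut=shift 3: (4,5,2,6,1,7) (4,5,2,7,1,6) (4,6,2,5,1,7) (4,6,2,7,1,5) (4,7,2,5,1,6) (4,7,2,6,1,5) — 6.
cut=shift 5: (4,6,2,7,1,3) (4,7,2,6,1,3) — 2.
cut=shift 6: (4,5,2,7,1,3) — 1.
Summing: 10 + 6 + 2 + 1 = 19.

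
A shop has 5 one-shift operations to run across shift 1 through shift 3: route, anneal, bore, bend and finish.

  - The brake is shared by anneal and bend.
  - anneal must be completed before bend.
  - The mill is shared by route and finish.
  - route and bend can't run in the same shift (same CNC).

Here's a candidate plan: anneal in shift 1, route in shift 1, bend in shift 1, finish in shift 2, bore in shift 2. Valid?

The brake is shared by anneal and bend — violated.
The mill is shared by route and finish — holds.
anneal must be completed before bend — violated.
route and bend can't run in the same shift (same CNC) — violated.

Invalid. route and bend can't run in the same shift (same CNC).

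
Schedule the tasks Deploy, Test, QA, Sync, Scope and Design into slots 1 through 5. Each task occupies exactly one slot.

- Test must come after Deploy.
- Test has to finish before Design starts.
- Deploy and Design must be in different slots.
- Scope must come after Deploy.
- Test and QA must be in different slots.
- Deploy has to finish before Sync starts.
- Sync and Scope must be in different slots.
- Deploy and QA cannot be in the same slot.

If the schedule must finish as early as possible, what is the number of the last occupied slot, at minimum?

slot 3

The precedence chain requires at least 3 distinct slots.
3 works (last occupied slot: 3): for example Scope=3; Deploy=1; Design=3; Test=2; Sync=2; QA=3.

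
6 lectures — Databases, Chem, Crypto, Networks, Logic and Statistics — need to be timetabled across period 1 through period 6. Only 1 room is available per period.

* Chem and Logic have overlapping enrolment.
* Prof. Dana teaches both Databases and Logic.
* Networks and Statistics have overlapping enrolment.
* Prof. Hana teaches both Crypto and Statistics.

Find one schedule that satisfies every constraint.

Chem=period 2, Statistics=period 6, Networks=period 4, Databases=period 1, Logic=period 5, Crypto=period 3

Checking: Networks(period 4) != Statistics(period 6); Crypto(period 3) != Statistics(period 6); Databases(period 1) != Logic(period 5); Chem(period 2) != Logic(period 5); max 1 per period (cap 1).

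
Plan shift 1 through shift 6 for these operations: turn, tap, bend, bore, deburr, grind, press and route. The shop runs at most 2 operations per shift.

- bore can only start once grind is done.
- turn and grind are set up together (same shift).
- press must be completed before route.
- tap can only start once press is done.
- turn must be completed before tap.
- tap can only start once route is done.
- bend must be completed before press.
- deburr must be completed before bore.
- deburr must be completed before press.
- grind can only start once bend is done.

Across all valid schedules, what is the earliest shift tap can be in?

shift 5

Precedence pushes tap to at least shift 4.
tap at shift 5 is achievable: grind -> shift 3; press -> shift 2; route -> shift 4; turn -> shift 3; tap -> shift 5; deburr -> shift 1; bend -> shift 1; bore -> shift 4.
Nothing earlier works — the capacity limit rule out every shift before shift 5.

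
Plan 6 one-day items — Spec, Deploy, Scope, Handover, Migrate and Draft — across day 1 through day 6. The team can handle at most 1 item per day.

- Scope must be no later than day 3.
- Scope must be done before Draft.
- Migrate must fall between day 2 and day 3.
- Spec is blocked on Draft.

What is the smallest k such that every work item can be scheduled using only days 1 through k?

The precedence chain requires at least 3 distinct days.
With at most 1 per day and 6 work items, at least 6 days are needed.
6 works (last occupied day: day 6): for example Scope in day 1, Deploy in day 5, Spec in day 4, Migrate in day 2, Handover in day 6, Draft in day 3.

6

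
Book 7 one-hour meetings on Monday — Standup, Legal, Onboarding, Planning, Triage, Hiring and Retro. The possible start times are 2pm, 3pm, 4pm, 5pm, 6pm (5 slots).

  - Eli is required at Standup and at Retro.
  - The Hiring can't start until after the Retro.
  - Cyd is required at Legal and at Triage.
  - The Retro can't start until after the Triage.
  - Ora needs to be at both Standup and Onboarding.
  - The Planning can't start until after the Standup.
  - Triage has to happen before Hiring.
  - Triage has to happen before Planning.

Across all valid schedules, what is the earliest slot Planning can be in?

Precedence pushes Planning to at least 3pm.
Planning at 3pm is achievable: Standup -> 2pm, Triage -> 2pm, Retro -> 3pm, Hiring -> 4pm, Planning -> 3pm, Onboarding -> 3pm, Legal -> 3pm.

3pm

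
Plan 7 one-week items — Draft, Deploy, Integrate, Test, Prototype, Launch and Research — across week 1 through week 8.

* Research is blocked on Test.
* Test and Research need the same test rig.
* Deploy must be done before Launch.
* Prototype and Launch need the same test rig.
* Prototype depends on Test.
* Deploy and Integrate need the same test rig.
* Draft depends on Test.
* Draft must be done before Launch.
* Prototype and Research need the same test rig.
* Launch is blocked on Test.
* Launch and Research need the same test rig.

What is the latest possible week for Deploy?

Downstream work caps Deploy at week 7.
Deploy at week 7 is achievable: Prototype=week 2; Launch=week 8; Research=week 3; Draft=week 2; Integrate=week 1; Deploy=week 7; Test=week 1.

week 7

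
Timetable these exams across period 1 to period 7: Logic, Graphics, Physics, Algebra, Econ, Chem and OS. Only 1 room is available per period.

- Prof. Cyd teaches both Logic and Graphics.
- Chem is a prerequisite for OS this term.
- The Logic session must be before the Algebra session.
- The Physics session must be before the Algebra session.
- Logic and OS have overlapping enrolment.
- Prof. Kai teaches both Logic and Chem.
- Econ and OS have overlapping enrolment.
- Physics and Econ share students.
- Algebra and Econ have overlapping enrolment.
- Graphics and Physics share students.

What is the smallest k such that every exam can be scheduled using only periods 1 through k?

7 periods

The precedence chain requires at least 2 distinct periods.
With at most 1 per period and 7 exams, at least 7 periods are needed.
7 works (last occupied period: period 7): for example OS -> period 5; Algebra -> period 3; Econ -> period 7; Logic -> period 1; Graphics -> period 6; Physics -> period 2; Chem -> period 4.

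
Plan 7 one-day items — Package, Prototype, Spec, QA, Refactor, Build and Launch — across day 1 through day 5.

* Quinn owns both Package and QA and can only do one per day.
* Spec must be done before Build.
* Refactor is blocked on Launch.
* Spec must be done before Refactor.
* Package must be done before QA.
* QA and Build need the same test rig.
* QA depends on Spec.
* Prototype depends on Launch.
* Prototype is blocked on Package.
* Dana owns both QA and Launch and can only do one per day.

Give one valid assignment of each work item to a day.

Package -> day 1, Refactor -> day 2, Launch -> day 1, Prototype -> day 2, QA -> day 2, Build -> day 3, Spec -> day 1

Checking: Launch(day 1) before Refactor(day 2); Package(day 1) before Prototype(day 2); Spec(day 1) before QA(day 2); Spec(day 1) before Build(day 3); Package(day 1) before QA(day 2); Launch(day 1) before Prototype(day 2); Spec(day 1) before Refactor(day 2); Package(day 1) != QA(day 2); QA(day 2) != Launch(day 1); QA(day 2) != Build(day 3).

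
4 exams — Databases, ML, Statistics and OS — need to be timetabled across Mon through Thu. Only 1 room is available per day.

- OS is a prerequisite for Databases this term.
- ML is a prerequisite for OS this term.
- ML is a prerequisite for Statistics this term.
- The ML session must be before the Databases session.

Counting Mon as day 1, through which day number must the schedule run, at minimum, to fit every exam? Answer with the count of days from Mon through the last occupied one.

4

The precedence chain requires at least 3 distinct days.
With at most 1 per day and 4 exams, at least 4 days are needed.
4 works (last occupied day: Thu): for example Databases -> Wed; OS -> Tue; ML -> Mon; Statistics -> Thu.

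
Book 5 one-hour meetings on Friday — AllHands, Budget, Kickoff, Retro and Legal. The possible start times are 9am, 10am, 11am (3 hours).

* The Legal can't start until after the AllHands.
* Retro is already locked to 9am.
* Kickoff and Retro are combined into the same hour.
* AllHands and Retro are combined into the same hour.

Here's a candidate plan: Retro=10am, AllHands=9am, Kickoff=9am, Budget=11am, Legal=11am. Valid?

No — it violates: Kickoff and Retro are combined into the same hour

Retro is already locked to 9am — violated.
The Legal can't start until after the AllHands — holds.
Kickoff and Retro are combined into the same hour — violated.
AllHands and Retro are combined into the same hour — violated.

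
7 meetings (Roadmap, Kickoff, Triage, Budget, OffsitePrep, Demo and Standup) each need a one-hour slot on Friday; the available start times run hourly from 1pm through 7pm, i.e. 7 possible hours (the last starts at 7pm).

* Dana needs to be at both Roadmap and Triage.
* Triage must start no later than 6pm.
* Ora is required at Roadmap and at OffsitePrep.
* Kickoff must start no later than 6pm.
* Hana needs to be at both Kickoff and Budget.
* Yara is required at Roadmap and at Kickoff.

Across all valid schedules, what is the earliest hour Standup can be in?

1pm

Standup at 1pm is achievable: Triage in 1pm, Kickoff in 1pm, Standup in 1pm, Roadmap in 2pm, OffsitePrep in 1pm, Budget in 2pm, Demo in 1pm.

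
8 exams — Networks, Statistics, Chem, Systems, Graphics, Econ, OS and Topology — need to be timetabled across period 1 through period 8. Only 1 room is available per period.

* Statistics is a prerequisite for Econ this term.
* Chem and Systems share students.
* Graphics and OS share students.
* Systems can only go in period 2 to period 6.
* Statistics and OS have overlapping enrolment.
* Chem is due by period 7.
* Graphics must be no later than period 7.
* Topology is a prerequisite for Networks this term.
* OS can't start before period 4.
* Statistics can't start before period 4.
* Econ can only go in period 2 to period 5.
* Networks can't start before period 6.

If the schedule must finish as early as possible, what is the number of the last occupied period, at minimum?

The precedence chain requires at least 2 distinct periods.
With at most 1 per period and 8 exams, at least 8 periods are needed.
Networks can't be placed before period 6, so the schedule must run through at least period 6.
8 works (last occupied period: period 8): for example Econ -> period 5; Networks -> period 6; Systems -> period 2; Topology -> period 3; Statistics -> period 4; Graphics -> period 7; OS -> period 8; Chem -> period 1.

8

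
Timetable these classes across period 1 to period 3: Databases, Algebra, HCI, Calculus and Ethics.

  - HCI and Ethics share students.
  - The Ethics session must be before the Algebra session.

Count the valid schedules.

Splitting on Databases: it can be period 1 (18), period 2 (18), period 3 (18). Listing each branch's schedules as (Algebra, HCI, Calculus, Ethics) by period number:
Databases=period 1: (2,2,1,1) (2,2,2,1) (2,2,3,1) (2,3,1,1) (2,3,2,1) (2,3,3,1) (3,1,1,2) (3,1,2,2) (3,1,3,2) (3,2,1,1) (3,2,2,1) (3,2,3,1) (3,3,1,1) (3,3,1,2) (3,3,2,1) (3,3,2,2) (3,3,3,1) (3,3,3,2) — 18.
Databases=period 2: (2,2,1,1) (2,2,2,1) (2,2,3,1) (2,3,1,1) (2,3,2,1) (2,3,3,1) (3,1,1,2) (3,1,2,2) (3,1,3,2) (3,2,1,1) (3,2,2,1) (3,2,3,1) (3,3,1,1) (3,3,1,2) (3,3,2,1) (3,3,2,2) (3,3,3,1) (3,3,3,2) — 18.
Databases=period 3: (2,2,1,1) (2,2,2,1) (2,2,3,1) (2,3,1,1) (2,3,2,1) (2,3,3,1) (3,1,1,2) (3,1,2,2) (3,1,3,2) (3,2,1,1) (3,2,2,1) (3,2,3,1) (3,3,1,1) (3,3,1,2) (3,3,2,1) (3,3,2,2) (3,3,3,1) (3,3,3,2) — 18.
Summing: 18 + 18 + 18 = 54.

54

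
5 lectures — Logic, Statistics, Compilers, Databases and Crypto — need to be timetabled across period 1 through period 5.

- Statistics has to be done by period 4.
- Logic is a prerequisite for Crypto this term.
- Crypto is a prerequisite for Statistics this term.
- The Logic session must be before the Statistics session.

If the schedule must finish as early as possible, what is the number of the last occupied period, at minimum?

period 3

The precedence chain requires at least 3 distinct periods.
3 works (last occupied period: period 3): for example Logic in period 1, Databases in period 1, Crypto in period 2, Compilers in period 1, Statistics in period 3.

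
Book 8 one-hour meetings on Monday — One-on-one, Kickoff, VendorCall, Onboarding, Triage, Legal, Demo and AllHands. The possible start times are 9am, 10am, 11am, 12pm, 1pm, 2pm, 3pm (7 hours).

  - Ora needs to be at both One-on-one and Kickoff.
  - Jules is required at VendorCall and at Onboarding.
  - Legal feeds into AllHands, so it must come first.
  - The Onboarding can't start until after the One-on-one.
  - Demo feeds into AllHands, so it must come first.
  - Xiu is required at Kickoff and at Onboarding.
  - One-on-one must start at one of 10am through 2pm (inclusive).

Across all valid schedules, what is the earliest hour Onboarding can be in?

Precedence pushes Onboarding to at least 11am.
Onboarding at 11am is achievable: VendorCall=9am; Kickoff=9am; Legal=9am; AllHands=10am; One-on-one=10am; Onboarding=11am; Triage=9am; Demo=9am.

11am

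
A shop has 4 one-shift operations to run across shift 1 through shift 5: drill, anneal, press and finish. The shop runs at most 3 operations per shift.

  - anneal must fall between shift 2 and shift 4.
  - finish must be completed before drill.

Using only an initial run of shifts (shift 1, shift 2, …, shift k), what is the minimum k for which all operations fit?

2

The precedence chain requires at least 2 distinct shifts.
With at most 3 per shift and 4 operations, at least 2 shifts are needed.
2 works (last occupied shift: shift 2): for example anneal=shift 2; drill=shift 2; press=shift 1; finish=shift 1.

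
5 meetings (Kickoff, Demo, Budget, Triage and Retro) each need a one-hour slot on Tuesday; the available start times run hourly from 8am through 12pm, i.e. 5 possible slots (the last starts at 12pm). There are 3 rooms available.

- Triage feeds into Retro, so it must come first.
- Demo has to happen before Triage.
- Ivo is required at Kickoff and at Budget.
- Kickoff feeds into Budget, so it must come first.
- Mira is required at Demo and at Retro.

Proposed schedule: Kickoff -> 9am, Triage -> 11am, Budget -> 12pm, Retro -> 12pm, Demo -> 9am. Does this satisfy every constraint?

Yes, all constraints hold

Kickoff feeds into Budget, so it must come first — holds.
Demo has to happen before Triage — holds.
There are 3 rooms available — holds.
Mira is required at Demo and at Retro — holds.
Ivo is required at Kickoff and at Budget — holds.
Triage feeds into Retro, so it must come first — holds.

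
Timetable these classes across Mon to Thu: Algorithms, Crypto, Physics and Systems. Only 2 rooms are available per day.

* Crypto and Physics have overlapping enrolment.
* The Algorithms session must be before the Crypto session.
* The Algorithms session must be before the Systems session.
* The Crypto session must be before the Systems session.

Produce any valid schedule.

Physics=Mon; Crypto=Tue; Systems=Wed; Algorithms=Mon

Checking: Algorithms(Mon) before Crypto(Tue); Algorithms(Mon) before Systems(Wed); Crypto(Tue) before Systems(Wed); Crypto(Tue) != Physics(Mon); max 2 per day (cap 2).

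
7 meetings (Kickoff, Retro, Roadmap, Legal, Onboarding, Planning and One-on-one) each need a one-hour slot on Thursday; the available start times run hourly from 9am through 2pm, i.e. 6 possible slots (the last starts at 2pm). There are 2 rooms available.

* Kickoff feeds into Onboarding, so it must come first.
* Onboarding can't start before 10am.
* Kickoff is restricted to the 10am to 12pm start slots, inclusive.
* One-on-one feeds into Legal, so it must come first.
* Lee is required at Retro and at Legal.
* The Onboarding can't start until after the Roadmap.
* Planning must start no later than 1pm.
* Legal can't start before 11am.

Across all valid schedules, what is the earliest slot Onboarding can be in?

Onboarding is available from 10am; precedence pushes Onboarding to at least 11am.
Onboarding at 11am is achievable: Planning in 9am; Roadmap in 9am; Legal in 11am; Retro in 12pm; One-on-one in 10am; Kickoff in 10am; Onboarding in 11am.

11am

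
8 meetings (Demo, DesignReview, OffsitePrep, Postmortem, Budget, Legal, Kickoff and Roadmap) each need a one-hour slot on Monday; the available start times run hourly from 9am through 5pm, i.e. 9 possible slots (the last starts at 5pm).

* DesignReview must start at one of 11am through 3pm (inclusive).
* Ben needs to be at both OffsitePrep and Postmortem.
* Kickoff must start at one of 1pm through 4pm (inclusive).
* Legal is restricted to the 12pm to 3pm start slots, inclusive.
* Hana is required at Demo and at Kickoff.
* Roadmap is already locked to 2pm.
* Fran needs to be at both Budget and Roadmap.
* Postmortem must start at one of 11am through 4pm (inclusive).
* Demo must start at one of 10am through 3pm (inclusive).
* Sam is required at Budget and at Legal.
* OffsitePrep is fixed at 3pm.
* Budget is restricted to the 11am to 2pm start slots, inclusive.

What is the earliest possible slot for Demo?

Demo is available from 10am; Demo's own window allows nothing later than 3pm.
Demo at 10am is achievable: Kickoff -> 1pm; Demo -> 10am; OffsitePrep -> 3pm; DesignReview -> 11am; Postmortem -> 11am; Roadmap -> 2pm; Budget -> 11am; Legal -> 12pm.

10am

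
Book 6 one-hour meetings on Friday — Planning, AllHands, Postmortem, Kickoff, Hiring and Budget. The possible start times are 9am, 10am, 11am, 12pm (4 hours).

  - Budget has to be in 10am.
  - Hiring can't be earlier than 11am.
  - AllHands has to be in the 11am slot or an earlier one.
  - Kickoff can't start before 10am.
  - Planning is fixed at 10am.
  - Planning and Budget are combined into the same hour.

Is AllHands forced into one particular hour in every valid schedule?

AllHands can be 9am (e.g. Kickoff -> 10am, Hiring -> 11am, AllHands -> 9am, Budget -> 10am, Postmortem -> 9am, Planning -> 10am) or 10am (e.g. Kickoff=10am, AllHands=10am, Budget=10am, Planning=10am, Postmortem=9am, Hiring=11am).

No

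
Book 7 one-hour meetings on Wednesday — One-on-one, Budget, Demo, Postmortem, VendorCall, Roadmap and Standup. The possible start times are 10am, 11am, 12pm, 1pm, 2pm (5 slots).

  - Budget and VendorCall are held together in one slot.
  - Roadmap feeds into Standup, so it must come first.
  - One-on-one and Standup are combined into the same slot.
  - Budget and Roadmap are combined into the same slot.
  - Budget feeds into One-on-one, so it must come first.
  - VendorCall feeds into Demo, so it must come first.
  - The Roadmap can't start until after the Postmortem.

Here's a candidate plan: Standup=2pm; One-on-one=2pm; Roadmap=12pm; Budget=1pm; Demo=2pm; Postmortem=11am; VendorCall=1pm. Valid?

One-on-one and Standup are combined into the same slot — holds.
Roadmap feeds into Standup, so it must come first — holds.
Budget and VendorCall are held together in one slot — holds.
Budget and Roadmap are combined into the same slot — violated.
Budget feeds into One-on-one, so it must come first — holds.
The Roadmap can't start until after the Postmortem — holds.
VendorCall feeds into Demo, so it must come first — holds.

No. Budget and Roadmap are combined into the same slot is not satisfied.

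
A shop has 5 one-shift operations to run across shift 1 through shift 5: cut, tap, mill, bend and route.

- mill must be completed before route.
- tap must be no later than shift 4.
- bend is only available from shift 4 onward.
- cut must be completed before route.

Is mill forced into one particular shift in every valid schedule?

No

mill can be shift 1 (e.g. route=shift 2; tap=shift 1; bend=shift 4; mill=shift 1; cut=shift 1) or shift 2 (e.g. bend=shift 4, mill=shift 2, cut=shift 1, route=shift 3, tap=shift 1).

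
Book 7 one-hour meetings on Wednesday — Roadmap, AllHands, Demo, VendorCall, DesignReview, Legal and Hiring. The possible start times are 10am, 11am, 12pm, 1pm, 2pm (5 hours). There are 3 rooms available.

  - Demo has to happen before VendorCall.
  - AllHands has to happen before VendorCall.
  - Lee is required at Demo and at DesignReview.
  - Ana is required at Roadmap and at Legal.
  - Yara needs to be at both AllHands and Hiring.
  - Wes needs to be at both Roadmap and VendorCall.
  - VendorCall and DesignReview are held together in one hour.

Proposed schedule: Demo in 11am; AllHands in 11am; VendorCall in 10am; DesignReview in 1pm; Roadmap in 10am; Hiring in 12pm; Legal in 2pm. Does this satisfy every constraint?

No — it violates: Wes needs to be at both Roadmap and VendorCall

AllHands has to happen before VendorCall — violated.
Lee is required at Demo and at DesignReview — holds.
Ana is required at Roadmap and at Legal — holds.
Yara needs to be at both AllHands and Hiring — holds.
Wes needs to be at both Roadmap and VendorCall — violated.
VendorCall and DesignReview are held together in one hour — violated.
Demo has to happen before VendorCall — violated.
There are 3 rooms available — holds.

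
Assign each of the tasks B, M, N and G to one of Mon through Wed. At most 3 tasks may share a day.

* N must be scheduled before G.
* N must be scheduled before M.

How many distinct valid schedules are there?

15

Splitting on B: it can be Mon (5), Tue (5), Wed (5). Listing each branch's schedules as (M, N, G):
B=Mon: (Tue,Mon,Tue) (Tue,Mon,Wed) (Wed,Mon,Tue) (Wed,Mon,Wed) (Wed,Tue,Wed) — 5.
B=Tue: (Tue,Mon,Tue) (Tue,Mon,Wed) (Wed,Mon,Tue) (Wed,Mon,Wed) (Wed,Tue,Wed) — 5.
B=Wed: (Tue,Mon,Tue) (Tue,Mon,Wed) (Wed,Mon,Tue) (Wed,Mon,Wed) (Wed,Tue,Wed) — 5.
Summing: 5 + 5 + 5 = 15.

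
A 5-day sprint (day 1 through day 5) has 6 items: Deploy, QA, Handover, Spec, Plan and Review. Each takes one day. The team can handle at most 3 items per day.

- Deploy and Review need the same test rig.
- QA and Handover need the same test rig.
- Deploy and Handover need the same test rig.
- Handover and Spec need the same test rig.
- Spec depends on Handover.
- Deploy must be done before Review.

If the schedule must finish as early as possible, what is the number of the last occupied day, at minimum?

The precedence chain requires at least 2 distinct days.
With at most 3 per day and 6 work items, at least 2 days are needed.
Could 2 days be enough, i.e. nothing placed later than day 2? No: Review must come after Deploy (at day 1 or later) → {day 2}; Deploy must come before Review (at day 2 or earlier) → {day 1}; Spec must come after Handover (at day 1 or later) → {day 2}; Handover must come before Spec (at day 2 or earlier) → {day 1}; Handover can't share with Deploy (day 1) → nothing is left.
So 2 days is not enough.
3 works (last occupied day: day 3): for example Spec=day 3; Plan=day 1; Handover=day 2; Deploy=day 1; QA=day 1; Review=day 2.

day 3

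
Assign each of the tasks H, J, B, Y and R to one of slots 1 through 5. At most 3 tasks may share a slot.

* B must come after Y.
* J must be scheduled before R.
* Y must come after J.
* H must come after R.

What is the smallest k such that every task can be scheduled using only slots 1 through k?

3

The precedence chain requires at least 3 distinct slots.
With at most 3 per slot and 5 tasks, at least 2 slots are needed.
3 works (last occupied slot: 3): for example H -> 3, Y -> 2, R -> 2, B -> 3, J -> 1.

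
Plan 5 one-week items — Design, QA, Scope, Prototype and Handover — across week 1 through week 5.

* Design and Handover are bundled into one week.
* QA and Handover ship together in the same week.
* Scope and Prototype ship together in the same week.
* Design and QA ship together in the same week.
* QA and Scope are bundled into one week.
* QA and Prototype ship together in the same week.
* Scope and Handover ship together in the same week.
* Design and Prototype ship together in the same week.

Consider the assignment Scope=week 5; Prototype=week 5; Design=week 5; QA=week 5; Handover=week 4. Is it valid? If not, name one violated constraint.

No. QA and Handover ship together in the same week is not satisfied.

Design and Handover are bundled into one week — violated.
QA and Prototype ship together in the same week — holds.
Scope and Handover ship together in the same week — violated.
Scope and Prototype ship together in the same week — holds.
Design and Prototype ship together in the same week — holds.
QA and Handover ship together in the same week — violated.
Design and QA ship together in the same week — holds.
QA and Scope are bundled into one week — holds.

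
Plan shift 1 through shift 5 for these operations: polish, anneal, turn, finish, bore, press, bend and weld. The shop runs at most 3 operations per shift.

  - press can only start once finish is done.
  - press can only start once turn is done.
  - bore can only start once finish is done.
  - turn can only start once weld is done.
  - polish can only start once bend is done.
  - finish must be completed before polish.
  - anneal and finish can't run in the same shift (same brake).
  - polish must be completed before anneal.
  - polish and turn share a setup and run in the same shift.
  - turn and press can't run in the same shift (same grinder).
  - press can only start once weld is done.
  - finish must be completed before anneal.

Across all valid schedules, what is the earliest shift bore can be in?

Precedence pushes bore to at least shift 2.
bore at shift 2 is achievable: anneal in shift 3; bend in shift 1; bore in shift 2; turn in shift 2; polish in shift 2; finish in shift 1; weld in shift 1; press in shift 3.

shift 2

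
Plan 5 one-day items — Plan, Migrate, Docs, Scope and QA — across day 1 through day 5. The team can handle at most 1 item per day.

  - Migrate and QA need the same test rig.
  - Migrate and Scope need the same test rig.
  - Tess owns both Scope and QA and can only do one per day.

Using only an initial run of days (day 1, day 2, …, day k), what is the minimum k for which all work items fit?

5

With at most 1 per day and 5 work items, at least 5 days are needed.
5 works (last occupied day: day 5): for example QA in day 5; Scope in day 4; Migrate in day 2; Plan in day 1; Docs in day 3.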